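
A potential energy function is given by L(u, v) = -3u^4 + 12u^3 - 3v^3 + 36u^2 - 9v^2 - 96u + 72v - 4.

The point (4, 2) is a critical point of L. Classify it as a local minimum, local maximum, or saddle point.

local maximum

The mixed partial ∂²L/∂u∂v is 0, so the Hessian at any point is diag(L_uu, L_vv) = diag(36(-u^2 + 2u + 2), -18(v + 1)).
At (4, 2): H = diag(-216, -54).
Both eigenvalues are negative, so H is negative definite: a local maximum.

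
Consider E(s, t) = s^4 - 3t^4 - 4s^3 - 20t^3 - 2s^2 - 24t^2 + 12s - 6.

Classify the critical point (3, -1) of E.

local minimum

The mixed partial ∂²E/∂s∂t is 0, so the Hessian at any point is diag(E_ss, E_tt) = diag(4(3s^2 - 6s - 1), -12(3t^2 + 10t + 4)).
At (3, -1): H = diag(32, 36).
Both eigenvalues are positive, so H is positive definite: a local minimum.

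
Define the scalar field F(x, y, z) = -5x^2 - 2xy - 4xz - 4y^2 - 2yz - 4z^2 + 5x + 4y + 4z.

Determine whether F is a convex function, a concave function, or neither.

F is quadratic, so its Hessian is the constant matrix H = [[-10, -2, -4], [-2, -8, -2], [-4, -2, -8]].
Leading principal minors: -10, 76, -472.
Signs alternate −, +, − ⇒ H ≺ 0 ⇒ concave.

concave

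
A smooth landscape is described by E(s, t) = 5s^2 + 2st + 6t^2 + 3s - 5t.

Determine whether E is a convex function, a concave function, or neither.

E is quadratic, so its Hessian is the constant matrix H = [[10, 2], [2, 12]].
det(H) = 116, tr(H) = 22.
det(H) > 0 and tr(H) > 0, so H is positive definite everywhere: convex.

convex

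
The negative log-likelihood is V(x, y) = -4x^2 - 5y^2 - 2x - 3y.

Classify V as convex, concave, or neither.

concave

V is quadratic, so its Hessian is the constant matrix H = [[-8, 0], [0, -10]].
det(H) = 80, tr(H) = -18.
det(H) > 0 and tr(H) < 0, so H is negative definite everywhere: concave.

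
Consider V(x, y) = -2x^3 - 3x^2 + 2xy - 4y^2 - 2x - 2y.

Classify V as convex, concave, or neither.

neither

The term -2x^3 is cubic, so the Hessian is not constant.
∂²V/∂x² = -12x - 6, which takes both signs as x varies (negative for sufficiently large x). A diagonal entry of the Hessian changing sign means the Hessian is neither positive- nor negative-semidefinite on all of R^2.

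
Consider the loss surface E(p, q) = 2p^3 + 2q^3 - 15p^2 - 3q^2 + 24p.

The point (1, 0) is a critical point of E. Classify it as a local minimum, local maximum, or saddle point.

local maximum

The mixed partial ∂²E/∂p∂q is 0, so the Hessian at any point is diag(E_pp, E_qq) = diag(6(2p - 5), 6(2q - 1)).
At (1, 0): H = diag(-18, -6).
Both eigenvalues are negative, so H is negative definite: a local maximum.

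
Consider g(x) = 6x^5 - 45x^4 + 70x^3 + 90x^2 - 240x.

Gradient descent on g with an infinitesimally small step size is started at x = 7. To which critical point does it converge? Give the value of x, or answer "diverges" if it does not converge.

4

g'(x) = 30(x - 4)(x - 2)(x - 1)(x + 1), so g'(7) = 21600.
Gradient descent moves in the -g' direction, i.e. x is decreasing.
The nearest critical point in that direction is x = 4, where g'' = 900 > 0 (a local minimum). The iterate converges there.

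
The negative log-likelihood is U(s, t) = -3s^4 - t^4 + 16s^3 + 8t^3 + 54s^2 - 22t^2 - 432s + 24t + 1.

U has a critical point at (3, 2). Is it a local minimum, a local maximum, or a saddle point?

The mixed partial ∂²U/∂s∂t is 0, so the Hessian at any point is diag(U_ss, U_tt) = diag(12(-3s^2 + 8s + 9), 4(-3t^2 + 12t - 11)).
At (3, 2): H = diag(72, 4).
Both eigenvalues are positive, so H is positive definite: a local minimum.

local minimum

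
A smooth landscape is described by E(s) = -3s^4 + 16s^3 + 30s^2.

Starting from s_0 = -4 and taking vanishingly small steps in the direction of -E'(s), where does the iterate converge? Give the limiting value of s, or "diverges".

E'(s) = -12s(s - 5)(s + 1), so E'(-4) = 1296.
Gradient descent moves in the -E' direction, i.e. s is decreasing.
There is no critical point below s=-4, and E' keeps the same sign, so the iterate runs off to −∞.

diverges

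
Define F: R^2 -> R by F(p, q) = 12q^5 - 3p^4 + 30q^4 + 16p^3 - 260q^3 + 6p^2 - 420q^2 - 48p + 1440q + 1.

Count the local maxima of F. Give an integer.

4

F separates as a function of p plus a function of q, so ∇F=0 decouples.
∂F/∂p = -12(p - 4)(p - 1)(p + 1) = 0 at p ∈ {-1, 1, 4}; ∂F/∂q = 60(q - 3)(q - 1)(q + 2)(q + 4) = 0 at q ∈ {-4, -2, 1, 3}.
The Hessian is diagonal: diag(F_pp, F_qq). Second derivatives: F_pp(-1)=-120, F_pp(1)=72, F_pp(4)=-180; F_qq(-4)=-4200, F_qq(-2)=1800, F_qq(1)=-1800, F_qq(3)=4200.
Local maxima occur where both diagonal entries negative: (-1, -4), (-1, 1), (4, -4), (4, 1). Count: 4.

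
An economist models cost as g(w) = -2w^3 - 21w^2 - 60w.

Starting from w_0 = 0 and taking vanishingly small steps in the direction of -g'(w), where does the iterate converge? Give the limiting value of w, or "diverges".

diverges

g'(w) = -6(w + 2)(w + 5), so g'(0) = -60.
Gradient descent moves in the -g' direction, i.e. w is increasing.
There is no critical point above w=0, and g' keeps the same sign, so the iterate runs off to +∞.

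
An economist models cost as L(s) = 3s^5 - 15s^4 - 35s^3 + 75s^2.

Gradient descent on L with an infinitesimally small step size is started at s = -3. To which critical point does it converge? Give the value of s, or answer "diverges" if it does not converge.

diverges

L'(s) = 15s(s - 5)(s - 1)(s + 2), so L'(-3) = 1440.
Gradient descent moves in the -L' direction, i.e. s is decreasing.
There is no critical point below s=-3, and L' keeps the same sign, so the iterate runs off to −∞.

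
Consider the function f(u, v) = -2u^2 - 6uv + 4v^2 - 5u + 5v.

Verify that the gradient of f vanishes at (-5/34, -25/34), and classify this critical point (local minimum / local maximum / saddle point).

∇f = (-4u - 6v - 5, -6u + 8v + 5); substituting (-5/34, -25/34) gives ∇f = (0, 0), so (-5/34, -25/34) is indeed a critical point.
The Hessian of f is constant: H = [[-4, -6], [-6, 8]].
det(H) = (-4)·8 − (-6)² = -68.
Since det(H) < 0, H is indefinite and the critical point is a saddle point.

saddle point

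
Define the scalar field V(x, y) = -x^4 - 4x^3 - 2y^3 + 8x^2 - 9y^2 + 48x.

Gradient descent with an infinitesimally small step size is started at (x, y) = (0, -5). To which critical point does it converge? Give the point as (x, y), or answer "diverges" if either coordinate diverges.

(-2, -3)

V is separable, so gradient descent decouples: x follows -∂V/∂x, y follows -∂V/∂y.
∂V/∂x = -4(x - 2)(x + 2)(x + 3); at x=0 this is 48, so x decreases.
∂V/∂y = -6y(y + 3); at y=-5 this is -60, so y increases.
x converges to its nearest critical value -2 (a local min of the x-part); y converges to -3. The iterate converges to (-2, -3).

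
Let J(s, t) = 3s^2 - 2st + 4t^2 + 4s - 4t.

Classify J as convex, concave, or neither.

convex

J is quadratic, so its Hessian is the constant matrix H = [[6, -2], [-2, 8]].
det(H) = 44, tr(H) = 14.
det(H) > 0 and tr(H) > 0, so H is positive definite everywhere: convex.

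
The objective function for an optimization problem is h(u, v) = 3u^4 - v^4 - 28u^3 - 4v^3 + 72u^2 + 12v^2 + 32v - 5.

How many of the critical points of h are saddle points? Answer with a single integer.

5

h separates as a function of u plus a function of v, so ∇h=0 decouples.
∂h/∂u = 12u(u - 4)(u - 3) = 0 at u ∈ {0, 3, 4}; ∂h/∂v = -4(v - 2)(v + 1)(v + 4) = 0 at v ∈ {-4, -1, 2}.
The Hessian is diagonal: diag(h_uu, h_vv). Second derivatives: h_uu(0)=144, h_uu(3)=-36, h_uu(4)=48; h_vv(-4)=-72, h_vv(-1)=36, h_vv(2)=-72.
Saddle points occur where the two diagonal entries have opposite signs: (0, -4), (0, 2), (3, -1), (4, -4), (4, 2). Count: 5.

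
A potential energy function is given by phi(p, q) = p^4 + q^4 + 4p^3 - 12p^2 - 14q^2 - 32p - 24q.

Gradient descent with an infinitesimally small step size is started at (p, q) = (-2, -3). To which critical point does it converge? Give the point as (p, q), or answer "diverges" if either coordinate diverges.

phi is separable, so gradient descent decouples: p follows -∂phi/∂p, q follows -∂phi/∂q.
∂phi/∂p = 4(p - 2)(p + 1)(p + 4); at p=-2 this is 32, so p decreases.
∂phi/∂q = 4(q - 3)(q + 1)(q + 2); at q=-3 this is -48, so q increases.
p converges to its nearest critical value -4 (a local min of the p-part); q converges to -2. The iterate converges to (-4, -2).

(-4, -2)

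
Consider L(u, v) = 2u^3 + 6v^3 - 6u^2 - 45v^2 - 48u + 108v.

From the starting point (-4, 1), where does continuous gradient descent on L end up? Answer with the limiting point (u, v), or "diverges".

diverges

L is separable, so gradient descent decouples: u follows -∂L/∂u, v follows -∂L/∂v.
∂L/∂u = 6(u - 4)(u + 2); at u=-4 this is 96, so u decreases.
∂L/∂v = 18(v - 3)(v - 2); at v=1 this is 36, so v decreases.
The u-coordinate has no critical point in that direction and runs off to infinity.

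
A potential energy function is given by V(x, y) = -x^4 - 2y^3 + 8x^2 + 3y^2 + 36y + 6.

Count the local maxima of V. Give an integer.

2

V separates as a function of x plus a function of y, so ∇V=0 decouples.
∂V/∂x = -4x(x - 2)(x + 2) = 0 at x ∈ {-2, 0, 2}; ∂V/∂y = -6(y - 3)(y + 2) = 0 at y ∈ {-2, 3}.
The Hessian is diagonal: diag(V_xx, V_yy). Second derivatives: V_xx(-2)=-32, V_xx(0)=16, V_xx(2)=-32; V_yy(-2)=30, V_yy(3)=-30.
Local maxima occur where both diagonal entries negative: (-2, 3), (2, 3). Count: 2.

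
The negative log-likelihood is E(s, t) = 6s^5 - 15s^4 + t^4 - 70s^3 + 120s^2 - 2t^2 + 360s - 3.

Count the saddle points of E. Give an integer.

E separates as a function of s plus a function of t, so ∇E=0 decouples.
∂E/∂s = 30(s - 3)(s - 2)(s + 1)(s + 2) = 0 at s ∈ {-2, -1, 2, 3}; ∂E/∂t = 4t(t - 1)(t + 1) = 0 at t ∈ {-1, 0, 1}.
The Hessian is diagonal: diag(E_ss, E_tt). Second derivatives: E_ss(-2)=-600, E_ss(-1)=360, E_ss(2)=-360, E_ss(3)=600; E_tt(-1)=8, E_tt(0)=-4, E_tt(1)=8.
Saddle points occur where the two diagonal entries have opposite signs: (-2, -1), (-2, 1), (-1, 0), (2, -1), (2, 1), (3, 0). Count: 6.

6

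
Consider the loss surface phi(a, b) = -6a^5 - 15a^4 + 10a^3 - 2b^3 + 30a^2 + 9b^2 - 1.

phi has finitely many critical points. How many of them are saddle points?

4

phi separates as a function of a plus a function of b, so ∇phi=0 decouples.
∂phi/∂a = -30a(a - 1)(a + 1)(a + 2) = 0 at a ∈ {-2, -1, 0, 1}; ∂phi/∂b = -6b(b - 3) = 0 at b ∈ {0, 3}.
The Hessian is diagonal: diag(phi_aa, phi_bb). Second derivatives: phi_aa(-2)=180, phi_aa(-1)=-60, phi_aa(0)=60, phi_aa(1)=-180; phi_bb(0)=18, phi_bb(3)=-18.
Saddle points occur where the two diagonal entries have opposite signs: (-2, 3), (-1, 0), (0, 3), (1, 0). Count: 4.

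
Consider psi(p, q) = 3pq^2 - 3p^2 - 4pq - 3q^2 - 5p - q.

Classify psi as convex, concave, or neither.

The term 3pq^2 is cubic, so the Hessian is not constant.
∂²psi/∂q² = 6p - 6, which takes both signs as p varies (negative for sufficiently negative p). A diagonal entry of the Hessian changing sign means the Hessian is neither positive- nor negative-semidefinite on all of R^2.

neither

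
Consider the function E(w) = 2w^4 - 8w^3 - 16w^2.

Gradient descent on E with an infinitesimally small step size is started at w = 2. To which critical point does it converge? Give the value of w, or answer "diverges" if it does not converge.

4

E'(w) = 8w(w - 4)(w + 1), so E'(2) = -96.
Gradient descent moves in the -E' direction, i.e. w is increasing.
The nearest critical point in that direction is w = 4, where E'' = 160 > 0 (a local minimum). The iterate converges there.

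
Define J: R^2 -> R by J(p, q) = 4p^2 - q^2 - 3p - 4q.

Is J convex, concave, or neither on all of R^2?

neither

J is quadratic, so its Hessian is the constant matrix H = [[8, 0], [0, -2]].
det(H) = -16, tr(H) = 6.
det(H) < 0, so H is indefinite: neither convex nor concave.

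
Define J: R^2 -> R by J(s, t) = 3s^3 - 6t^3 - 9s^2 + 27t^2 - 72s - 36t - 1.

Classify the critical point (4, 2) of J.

The mixed partial ∂²J/∂s∂t is 0, so the Hessian at any point is diag(J_ss, J_tt) = diag(18(s - 1), 18(-2t + 3)).
At (4, 2): H = diag(54, -18).
The eigenvalues have opposite signs, so H is indefinite: a saddle point.

saddle point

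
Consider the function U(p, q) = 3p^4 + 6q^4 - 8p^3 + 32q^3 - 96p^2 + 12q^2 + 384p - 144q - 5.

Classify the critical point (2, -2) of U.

local maximum

The mixed partial ∂²U/∂p∂q is 0, so the Hessian at any point is diag(U_pp, U_qq) = diag(12(3p^2 - 4p - 16), 24(3q^2 + 8q + 1)).
At (2, -2): H = diag(-144, -72).
Both eigenvalues are negative, so H is negative definite: a local maximum.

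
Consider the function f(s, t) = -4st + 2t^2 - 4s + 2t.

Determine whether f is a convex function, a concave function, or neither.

neither

f is quadratic, so its Hessian is the constant matrix H = [[0, -4], [-4, 4]].
det(H) = -16, tr(H) = 4.
det(H) < 0, so H is indefinite: neither convex nor concave.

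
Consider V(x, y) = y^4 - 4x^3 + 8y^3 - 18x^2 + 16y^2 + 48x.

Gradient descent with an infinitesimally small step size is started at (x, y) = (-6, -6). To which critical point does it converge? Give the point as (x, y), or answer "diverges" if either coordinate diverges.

V is separable, so gradient descent decouples: x follows -∂V/∂x, y follows -∂V/∂y.
∂V/∂x = -12(x - 1)(x + 4); at x=-6 this is -168, so x increases.
∂V/∂y = 4y(y + 2)(y + 4); at y=-6 this is -192, so y increases.
x converges to its nearest critical value -4 (a local min of the x-part); y converges to -4. The iterate converges to (-4, -4).

(-4, -4)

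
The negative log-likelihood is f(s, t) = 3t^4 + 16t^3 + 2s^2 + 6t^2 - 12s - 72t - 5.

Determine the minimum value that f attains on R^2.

-70

f(s,t) separates as P(s) + Q(t) − 5, so its minimum is min P + min Q − 5.
P'(s) = 4s - 12 vanishes at s ∈ {3}; Q'(t) = 12(t - 1)(t + 2)(t + 3) vanishes at t ∈ {-3, -2, 1}.
Local minima of P (where P''>0): P(3)=-18. Local minima of Q: Q(-3)=81, Q(1)=-47.
So the global minimum of f is P(3) + Q(1) − 5 = -18 − 47 − 5 = -70, attained at (3, 1).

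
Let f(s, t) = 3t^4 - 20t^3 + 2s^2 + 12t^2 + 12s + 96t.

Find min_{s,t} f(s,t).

f(s,t) separates as P(s) + Q(t), so its minimum is min P + min Q.
P'(s) = 4s + 12 vanishes at s ∈ {-3}; Q'(t) = 12(t - 4)(t - 2)(t + 1) vanishes at t ∈ {-1, 2, 4}.
Local minima of P (where P''>0): P(-3)=-18. Local minima of Q: Q(-1)=-61, Q(4)=64.
So the global minimum of f is P(-3) + Q(-1) = -18 − 61 = -79, attained at (-3, -1).

-79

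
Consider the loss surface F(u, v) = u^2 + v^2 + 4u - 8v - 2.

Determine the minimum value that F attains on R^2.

F(u,v) separates as P(u) + Q(v) − 2, so its minimum is min P + min Q − 2.
P'(u) = 2u + 4 vanishes at u ∈ {-2}; Q'(v) = 2v - 8 vanishes at v ∈ {4}.
Local minima of P (where P''>0): P(-2)=-4. Local minima of Q: Q(4)=-16.
So the global minimum of F is P(-2) + Q(4) − 2 = -4 − 16 − 2 = -22, attained at (-2, 4).

-22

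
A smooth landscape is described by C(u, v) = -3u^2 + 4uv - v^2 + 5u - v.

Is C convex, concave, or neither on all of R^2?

C is quadratic, so its Hessian is the constant matrix H = [[-6, 4], [4, -2]].
det(H) = -4, tr(H) = -8.
det(H) < 0, so H is indefinite: neither convex nor concave.

neither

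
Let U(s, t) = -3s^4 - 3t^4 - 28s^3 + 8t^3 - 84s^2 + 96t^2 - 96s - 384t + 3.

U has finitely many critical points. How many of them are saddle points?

4

U separates as a function of s plus a function of t, so ∇U=0 decouples.
∂U/∂s = -12(s + 1)(s + 2)(s + 4) = 0 at s ∈ {-4, -2, -1}; ∂U/∂t = -12(t - 4)(t - 2)(t + 4) = 0 at t ∈ {-4, 2, 4}.
The Hessian is diagonal: diag(U_ss, U_tt). Second derivatives: U_ss(-4)=-72, U_ss(-2)=24, U_ss(-1)=-36; U_tt(-4)=-576, U_tt(2)=144, U_tt(4)=-192.
Saddle points occur where the two diagonal entries have opposite signs: (-4, 2), (-2, -4), (-2, 4), (-1, 2). Count: 4.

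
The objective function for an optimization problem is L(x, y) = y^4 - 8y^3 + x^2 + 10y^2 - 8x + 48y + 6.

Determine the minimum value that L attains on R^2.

-39

L(x,y) separates as P(x) + Q(y) + 6, so its minimum is min P + min Q + 6.
P'(x) = 2x - 8 vanishes at x ∈ {4}; Q'(y) = 4(y - 4)(y - 3)(y + 1) vanishes at y ∈ {-1, 3, 4}.
Local minima of P (where P''>0): P(4)=-16. Local minima of Q: Q(-1)=-29, Q(4)=96.
So the global minimum of L is P(4) + Q(-1) + 6 = -16 − 29 + 6 = -39, attained at (4, -1).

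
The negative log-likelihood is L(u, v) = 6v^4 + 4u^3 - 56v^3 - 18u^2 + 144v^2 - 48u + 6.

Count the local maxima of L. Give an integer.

L separates as a function of u plus a function of v, so ∇L=0 decouples.
∂L/∂u = 12(u - 4)(u + 1) = 0 at u ∈ {-1, 4}; ∂L/∂v = 24v(v - 4)(v - 3) = 0 at v ∈ {0, 3, 4}.
The Hessian is diagonal: diag(L_uu, L_vv). Second derivatives: L_uu(-1)=-60, L_uu(4)=60; L_vv(0)=288, L_vv(3)=-72, L_vv(4)=96.
Local maxima occur where both diagonal entries negative: (-1, 3). Count: 1.

1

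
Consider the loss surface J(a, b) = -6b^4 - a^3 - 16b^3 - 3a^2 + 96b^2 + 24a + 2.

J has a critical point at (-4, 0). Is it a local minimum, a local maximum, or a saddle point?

local minimum

The mixed partial ∂²J/∂a∂b is 0, so the Hessian at any point is diag(J_aa, J_bb) = diag(-6(a + 1), 24(-3b^2 - 4b + 8)).
At (-4, 0): H = diag(18, 192).
Both eigenvalues are positive, so H is positive definite: a local minimum.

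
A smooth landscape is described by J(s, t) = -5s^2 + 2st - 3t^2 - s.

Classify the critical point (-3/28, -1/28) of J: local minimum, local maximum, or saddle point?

The Hessian of J is constant: H = [[-10, 2], [2, -6]].
det(H) = (-10)·(-6) − 2² = 56.
det(H) > 0 and tr(H) = -16 < 0, so H is negative definite and the point is a local maximum.

local maximum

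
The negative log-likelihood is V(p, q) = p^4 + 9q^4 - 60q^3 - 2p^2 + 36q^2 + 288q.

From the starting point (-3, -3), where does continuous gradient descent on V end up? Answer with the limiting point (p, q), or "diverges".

V is separable, so gradient descent decouples: p follows -∂V/∂p, q follows -∂V/∂q.
∂V/∂p = 4p(p - 1)(p + 1); at p=-3 this is -96, so p increases.
∂V/∂q = 36(q - 4)(q - 2)(q + 1); at q=-3 this is -2520, so q increases.
p converges to its nearest critical value -1 (a local min of the p-part); q converges to -1. The iterate converges to (-1, -1).

(-1, -1)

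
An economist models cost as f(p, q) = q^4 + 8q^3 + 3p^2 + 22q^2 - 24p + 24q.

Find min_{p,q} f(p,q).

f(p,q) separates as A(p) + B(q), so its minimum is min A + min B.
A'(p) = 6p - 24 vanishes at p ∈ {4}; B'(q) = 4(q + 1)(q + 2)(q + 3) vanishes at q ∈ {-3, -2, -1}.
Local minima of A (where A''>0): A(4)=-48. Local minima of B: B(-3)=-9, B(-1)=-9.
So the global minimum of f is A(4) + B(-3) = -48 − 9 = -57, attained at (4, -3).

-57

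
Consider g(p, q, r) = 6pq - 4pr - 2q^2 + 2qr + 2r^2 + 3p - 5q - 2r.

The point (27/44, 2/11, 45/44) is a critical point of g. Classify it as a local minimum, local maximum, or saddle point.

saddle point

The Hessian is constant: H = [[0, 6, -4], [6, -4, 2], [-4, 2, 4]].
Leading principal minors: Δ₁ = 0, Δ₂ = -36, Δ₃ = -176.
The minors fit neither the all-positive nor the alternating-sign pattern, so H is indefinite: a saddle point.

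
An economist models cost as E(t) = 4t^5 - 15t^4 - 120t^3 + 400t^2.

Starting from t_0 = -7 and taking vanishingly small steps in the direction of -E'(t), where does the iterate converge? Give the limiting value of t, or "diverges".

diverges

E'(t) = 20t(t - 5)(t - 2)(t + 4), so E'(-7) = 45360.
Gradient descent moves in the -E' direction, i.e. t is decreasing.
There is no critical point below t=-7, and E' keeps the same sign, so the iterate runs off to −∞.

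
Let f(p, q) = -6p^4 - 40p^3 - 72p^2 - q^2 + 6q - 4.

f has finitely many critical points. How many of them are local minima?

f separates as a function of p plus a function of q, so ∇f=0 decouples.
∂f/∂p = -24p(p + 2)(p + 3) = 0 at p ∈ {-3, -2, 0}; ∂f/∂q = -2(q - 3) = 0 at q ∈ {3}.
The Hessian is diagonal: diag(f_pp, f_qq). Second derivatives: f_pp(-3)=-72, f_pp(-2)=48, f_pp(0)=-144; f_qq(3)=-2.
Local minima occur where both diagonal entries positive: none. Count: 0.

0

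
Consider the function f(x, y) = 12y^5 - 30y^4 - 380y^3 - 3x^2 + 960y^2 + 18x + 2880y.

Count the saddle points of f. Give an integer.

2

f separates as a function of x plus a function of y, so ∇f=0 decouples.
∂f/∂x = -6(x - 3) = 0 at x ∈ {3}; ∂f/∂y = 60(y - 4)(y - 3)(y + 1)(y + 4) = 0 at y ∈ {-4, -1, 3, 4}.
The Hessian is diagonal: diag(f_xx, f_yy). Second derivatives: f_xx(3)=-6; f_yy(-4)=-10080, f_yy(-1)=3600, f_yy(3)=-1680, f_yy(4)=2400.
Saddle points occur where the two diagonal entries have opposite signs: (3, -1), (3, 4). Count: 2.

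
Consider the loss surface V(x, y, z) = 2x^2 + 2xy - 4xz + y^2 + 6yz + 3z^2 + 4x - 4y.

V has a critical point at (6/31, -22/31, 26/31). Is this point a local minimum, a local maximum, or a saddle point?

The Hessian is constant: H = [[4, 2, -4], [2, 2, 6], [-4, 6, 6]].
Leading principal minors: Δ₁ = 4, Δ₂ = 4, Δ₃ = -248.
The minors fit neither the all-positive nor the alternating-sign pattern, so H is indefinite: a saddle point.

saddle point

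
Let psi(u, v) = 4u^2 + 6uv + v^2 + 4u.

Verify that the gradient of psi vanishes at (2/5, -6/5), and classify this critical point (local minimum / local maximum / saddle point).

∇psi = (8u + 6v + 4, 6u + 2v); substituting (2/5, -6/5) gives ∇psi = (0, 0), so (2/5, -6/5) is indeed a critical point.
The Hessian of psi is constant: H = [[8, 6], [6, 2]].
det(H) = 8·2 − 6² = -20.
Since det(H) < 0, H is indefinite and the critical point is a saddle point.

saddle point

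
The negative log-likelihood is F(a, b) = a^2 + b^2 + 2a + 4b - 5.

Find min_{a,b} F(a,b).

F(a,b) separates as P(a) + Q(b) − 5, so its minimum is min P + min Q − 5.
P'(a) = 2a + 2 vanishes at a ∈ {-1}; Q'(b) = 2b + 4 vanishes at b ∈ {-2}.
Local minima of P (where P''>0): P(-1)=-1. Local minima of Q: Q(-2)=-4.
So the global minimum of F is P(-1) + Q(-2) − 5 = -1 − 4 − 5 = -10, attained at (-1, -2).

-10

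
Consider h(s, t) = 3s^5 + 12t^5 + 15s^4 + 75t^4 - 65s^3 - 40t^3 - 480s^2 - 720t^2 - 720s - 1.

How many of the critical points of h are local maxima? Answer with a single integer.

4

h separates as a function of s plus a function of t, so ∇h=0 decouples.
∂h/∂s = 15(s - 4)(s + 1)(s + 3)(s + 4) = 0 at s ∈ {-4, -3, -1, 4}; ∂h/∂t = 60t(t - 2)(t + 3)(t + 4) = 0 at t ∈ {-4, -3, 0, 2}.
The Hessian is diagonal: diag(h_ss, h_tt). Second derivatives: h_ss(-4)=-360, h_ss(-3)=210, h_ss(-1)=-450, h_ss(4)=4200; h_tt(-4)=-1440, h_tt(-3)=900, h_tt(0)=-1440, h_tt(2)=3600.
Local maxima occur where both diagonal entries negative: (-4, -4), (-4, 0), (-1, -4), (-1, 0). Count: 4.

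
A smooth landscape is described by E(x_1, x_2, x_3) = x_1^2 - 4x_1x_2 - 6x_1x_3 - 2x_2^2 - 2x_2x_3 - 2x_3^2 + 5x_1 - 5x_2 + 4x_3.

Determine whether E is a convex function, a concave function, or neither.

neither

E is quadratic, so its Hessian is the constant matrix H = [[2, -4, -6], [-4, -4, -2], [-6, -2, -4]].
Leading principal minors: 2, -24, 136.
Neither pattern holds ⇒ H is indefinite ⇒ neither convex nor concave.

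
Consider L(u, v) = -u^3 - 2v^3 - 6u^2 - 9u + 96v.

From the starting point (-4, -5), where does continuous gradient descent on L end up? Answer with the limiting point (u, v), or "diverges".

L is separable, so gradient descent decouples: u follows -∂L/∂u, v follows -∂L/∂v.
∂L/∂u = -3(u + 1)(u + 3); at u=-4 this is -9, so u increases.
∂L/∂v = -6(v - 4)(v + 4); at v=-5 this is -54, so v increases.
u converges to its nearest critical value -3 (a local min of the u-part); v converges to -4. The iterate converges to (-3, -4).

(-3, -4)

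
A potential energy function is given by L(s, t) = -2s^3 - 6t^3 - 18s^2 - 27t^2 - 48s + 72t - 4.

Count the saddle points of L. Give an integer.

2

L separates as a function of s plus a function of t, so ∇L=0 decouples.
∂L/∂s = -6(s + 2)(s + 4) = 0 at s ∈ {-4, -2}; ∂L/∂t = -18(t - 1)(t + 4) = 0 at t ∈ {-4, 1}.
The Hessian is diagonal: diag(L_ss, L_tt). Second derivatives: L_ss(-4)=12, L_ss(-2)=-12; L_tt(-4)=90, L_tt(1)=-90.
Saddle points occur where the two diagonal entries have opposite signs: (-4, 1), (-2, -4). Count: 2.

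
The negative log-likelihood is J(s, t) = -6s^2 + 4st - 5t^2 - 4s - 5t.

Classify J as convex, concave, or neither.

concave

J is quadratic, so its Hessian is the constant matrix H = [[-12, 4], [4, -10]].
det(H) = 104, tr(H) = -22.
det(H) > 0 and tr(H) < 0, so H is negative definite everywhere: concave.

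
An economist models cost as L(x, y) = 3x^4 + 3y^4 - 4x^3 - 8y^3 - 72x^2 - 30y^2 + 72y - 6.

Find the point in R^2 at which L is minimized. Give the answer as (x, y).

(4, -2)

L(x,y) separates as P(x) + Q(y) − 6, so its minimum is min P + min Q − 6.
P'(x) = 12x(x - 4)(x + 3) vanishes at x ∈ {-3, 0, 4}; Q'(y) = 12(y - 3)(y - 1)(y + 2) vanishes at y ∈ {-2, 1, 3}.
Local minima of P (where P''>0): P(-3)=-297, P(4)=-640. Local minima of Q: Q(-2)=-152, Q(3)=-27.
So the global minimum of L is P(4) + Q(-2) − 6 = -640 − 152 − 6 = -798, attained at (4, -2).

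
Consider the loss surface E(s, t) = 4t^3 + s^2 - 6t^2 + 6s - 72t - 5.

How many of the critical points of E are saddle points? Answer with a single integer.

1

E separates as a function of s plus a function of t, so ∇E=0 decouples.
∂E/∂s = 2(s + 3) = 0 at s ∈ {-3}; ∂E/∂t = 12(t - 3)(t + 2) = 0 at t ∈ {-2, 3}.
The Hessian is diagonal: diag(E_ss, E_tt). Second derivatives: E_ss(-3)=2; E_tt(-2)=-60, E_tt(3)=60.
Saddle points occur where the two diagonal entries have opposite signs: (-3, -2). Count: 1.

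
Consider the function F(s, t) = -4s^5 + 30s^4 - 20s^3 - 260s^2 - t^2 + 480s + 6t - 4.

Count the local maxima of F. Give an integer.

2

F separates as a function of s plus a function of t, so ∇F=0 decouples.
∂F/∂s = -20(s - 4)(s - 3)(s - 1)(s + 2) = 0 at s ∈ {-2, 1, 3, 4}; ∂F/∂t = -2(t - 3) = 0 at t ∈ {3}.
The Hessian is diagonal: diag(F_ss, F_tt). Second derivatives: F_ss(-2)=1800, F_ss(1)=-360, F_ss(3)=200, F_ss(4)=-360; F_tt(3)=-2.
Local maxima occur where both diagonal entries negative: (1, 3), (4, 3). Count: 2.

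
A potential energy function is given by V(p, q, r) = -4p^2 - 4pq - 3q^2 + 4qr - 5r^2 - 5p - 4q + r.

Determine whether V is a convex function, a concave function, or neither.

concave

V is quadratic, so its Hessian is the constant matrix H = [[-8, -4, 0], [-4, -6, 4], [0, 4, -10]].
Leading principal minors: -8, 32, -192.
Signs alternate −, +, − ⇒ H ≺ 0 ⇒ concave.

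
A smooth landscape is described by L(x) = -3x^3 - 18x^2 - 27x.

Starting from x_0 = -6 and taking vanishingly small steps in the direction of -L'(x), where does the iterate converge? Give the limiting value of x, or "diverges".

L'(x) = -9(x + 1)(x + 3), so L'(-6) = -135.
Gradient descent moves in the -L' direction, i.e. x is increasing.
The nearest critical point in that direction is x = -3, where L'' = 18 > 0 (a local minimum). The iterate converges there.

-3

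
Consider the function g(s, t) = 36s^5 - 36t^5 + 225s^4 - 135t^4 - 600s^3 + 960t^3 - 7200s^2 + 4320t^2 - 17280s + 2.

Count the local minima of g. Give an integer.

4

g separates as a function of s plus a function of t, so ∇g=0 decouples.
∂g/∂s = 180(s - 4)(s + 2)(s + 3)(s + 4) = 0 at s ∈ {-4, -3, -2, 4}; ∂g/∂t = -180t(t - 4)(t + 3)(t + 4) = 0 at t ∈ {-4, -3, 0, 4}.
The Hessian is diagonal: diag(g_ss, g_tt). Second derivatives: g_ss(-4)=-2880, g_ss(-3)=1260, g_ss(-2)=-2160, g_ss(4)=60480; g_tt(-4)=5760, g_tt(-3)=-3780, g_tt(0)=8640, g_tt(4)=-40320.
Local minima occur where both diagonal entries positive: (-3, -4), (-3, 0), (4, -4), (4, 0). Count: 4.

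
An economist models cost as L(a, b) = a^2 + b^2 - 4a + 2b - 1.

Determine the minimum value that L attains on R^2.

-6

L(a,b) separates as P(a) + Q(b) − 1, so its minimum is min P + min Q − 1.
P'(a) = 2a - 4 vanishes at a ∈ {2}; Q'(b) = 2b + 2 vanishes at b ∈ {-1}.
Local minima of P (where P''>0): P(2)=-4. Local minima of Q: Q(-1)=-1.
So the global minimum of L is P(2) + Q(-1) − 1 = -4 − 1 − 1 = -6, attained at (2, -1).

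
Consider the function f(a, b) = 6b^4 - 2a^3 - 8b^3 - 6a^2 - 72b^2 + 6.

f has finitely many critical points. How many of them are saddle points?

f separates as a function of a plus a function of b, so ∇f=0 decouples.
∂f/∂a = -6a(a + 2) = 0 at a ∈ {-2, 0}; ∂f/∂b = 24b(b - 3)(b + 2) = 0 at b ∈ {-2, 0, 3}.
The Hessian is diagonal: diag(f_aa, f_bb). Second derivatives: f_aa(-2)=12, f_aa(0)=-12; f_bb(-2)=240, f_bb(0)=-144, f_bb(3)=360.
Saddle points occur where the two diagonal entries have opposite signs: (-2, 0), (0, -2), (0, 3). Count: 3.

3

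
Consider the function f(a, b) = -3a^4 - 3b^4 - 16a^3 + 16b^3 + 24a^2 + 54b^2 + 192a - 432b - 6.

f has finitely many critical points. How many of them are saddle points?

4

f separates as a function of a plus a function of b, so ∇f=0 decouples.
∂f/∂a = -12(a - 2)(a + 2)(a + 4) = 0 at a ∈ {-4, -2, 2}; ∂f/∂b = -12(b - 4)(b - 3)(b + 3) = 0 at b ∈ {-3, 3, 4}.
The Hessian is diagonal: diag(f_aa, f_bb). Second derivatives: f_aa(-4)=-144, f_aa(-2)=96, f_aa(2)=-288; f_bb(-3)=-504, f_bb(3)=72, f_bb(4)=-84.
Saddle points occur where the two diagonal entries have opposite signs: (-4, 3), (-2, -3), (-2, 4), (2, 3). Count: 4.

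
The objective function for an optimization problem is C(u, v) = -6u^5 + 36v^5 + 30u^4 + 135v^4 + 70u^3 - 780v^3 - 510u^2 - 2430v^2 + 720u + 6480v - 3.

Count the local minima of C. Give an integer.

4

C separates as a function of u plus a function of v, so ∇C=0 decouples.
∂C/∂u = -30(u - 4)(u - 2)(u - 1)(u + 3) = 0 at u ∈ {-3, 1, 2, 4}; ∂C/∂v = 180(v - 3)(v - 1)(v + 3)(v + 4) = 0 at v ∈ {-4, -3, 1, 3}.
The Hessian is diagonal: diag(C_uu, C_vv). Second derivatives: C_uu(-3)=4200, C_uu(1)=-360, C_uu(2)=300, C_uu(4)=-1260; C_vv(-4)=-6300, C_vv(-3)=4320, C_vv(1)=-7200, C_vv(3)=15120.
Local minima occur where both diagonal entries positive: (-3, -3), (-3, 3), (2, -3), (2, 3). Count: 4.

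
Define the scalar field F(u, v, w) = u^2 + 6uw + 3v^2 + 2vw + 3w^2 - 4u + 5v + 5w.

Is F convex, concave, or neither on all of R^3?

neither

F is quadratic, so its Hessian is the constant matrix H = [[2, 0, 6], [0, 6, 2], [6, 2, 6]].
Leading principal minors: 2, 12, -152.
Neither pattern holds ⇒ H is indefinite ⇒ neither convex nor concave.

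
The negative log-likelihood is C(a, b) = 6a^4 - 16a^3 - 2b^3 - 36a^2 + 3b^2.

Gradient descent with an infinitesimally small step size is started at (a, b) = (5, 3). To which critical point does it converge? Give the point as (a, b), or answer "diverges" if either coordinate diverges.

diverges

C is separable, so gradient descent decouples: a follows -∂C/∂a, b follows -∂C/∂b.
∂C/∂a = 24a(a - 3)(a + 1); at a=5 this is 1440, so a decreases.
∂C/∂b = -6b(b - 1); at b=3 this is -36, so b increases.
The b-coordinate has no critical point in that direction and runs off to infinity.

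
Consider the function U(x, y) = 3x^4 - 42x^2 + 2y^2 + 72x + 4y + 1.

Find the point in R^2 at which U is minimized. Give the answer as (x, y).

U(x,y) separates as P(x) + Q(y) + 1, so its minimum is min P + min Q + 1.
P'(x) = 12(x - 2)(x - 1)(x + 3) vanishes at x ∈ {-3, 1, 2}; Q'(y) = 4y + 4 vanishes at y ∈ {-1}.
Local minima of P (where P''>0): P(-3)=-351, P(2)=24. Local minima of Q: Q(-1)=-2.
So the global minimum of U is P(-3) + Q(-1) + 1 = -351 − 2 + 1 = -352, attained at (-3, -1).

(-3, -1)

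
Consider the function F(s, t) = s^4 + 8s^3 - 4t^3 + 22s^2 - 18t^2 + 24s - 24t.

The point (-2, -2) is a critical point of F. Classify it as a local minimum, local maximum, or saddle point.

saddle point

The mixed partial ∂²F/∂s∂t is 0, so the Hessian at any point is diag(F_ss, F_tt) = diag(4(3s^2 + 12s + 11), -12(2t + 3)).
At (-2, -2): H = diag(-4, 12).
The eigenvalues have opposite signs, so H is indefinite: a saddle point.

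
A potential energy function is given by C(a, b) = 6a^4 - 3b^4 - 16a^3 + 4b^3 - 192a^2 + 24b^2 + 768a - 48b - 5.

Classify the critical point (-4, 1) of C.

local minimum

The mixed partial ∂²C/∂a∂b is 0, so the Hessian at any point is diag(C_aa, C_bb) = diag(24(3a^2 - 4a - 16), 12(-3b^2 + 2b + 4)).
At (-4, 1): H = diag(1152, 36).
Both eigenvalues are positive, so H is positive definite: a local minimum.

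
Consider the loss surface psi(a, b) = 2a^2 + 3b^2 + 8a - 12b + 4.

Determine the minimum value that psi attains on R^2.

-16

psi(a,b) separates as P(a) + Q(b) + 4, so its minimum is min P + min Q + 4.
P'(a) = 4a + 8 vanishes at a ∈ {-2}; Q'(b) = 6b - 12 vanishes at b ∈ {2}.
Local minima of P (where P''>0): P(-2)=-8. Local minima of Q: Q(2)=-12.
So the global minimum of psi is P(-2) + Q(2) + 4 = -8 − 12 + 4 = -16, attained at (-2, 2).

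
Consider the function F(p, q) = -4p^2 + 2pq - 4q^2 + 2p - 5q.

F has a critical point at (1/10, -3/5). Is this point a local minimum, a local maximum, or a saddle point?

local maximum

The Hessian of F is constant: H = [[-8, 2], [2, -8]].
det(H) = (-8)·(-8) − 2² = 60.
det(H) > 0 and tr(H) = -16 < 0, so H is negative definite and the point is a local maximum.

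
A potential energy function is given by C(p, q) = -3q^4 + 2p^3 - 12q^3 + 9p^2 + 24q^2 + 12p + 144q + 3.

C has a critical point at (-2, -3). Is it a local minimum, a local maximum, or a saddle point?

local maximum

The mixed partial ∂²C/∂p∂q is 0, so the Hessian at any point is diag(C_pp, C_qq) = diag(6(2p + 3), 12(-3q^2 - 6q + 4)).
At (-2, -3): H = diag(-6, -60).
Both eigenvalues are negative, so H is negative definite: a local maximum.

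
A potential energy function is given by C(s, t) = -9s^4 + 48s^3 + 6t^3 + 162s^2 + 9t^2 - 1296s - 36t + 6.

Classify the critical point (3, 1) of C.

local minimum

The mixed partial ∂²C/∂s∂t is 0, so the Hessian at any point is diag(C_ss, C_tt) = diag(36(-3s^2 + 8s + 9), 18(2t + 1)).
At (3, 1): H = diag(216, 54).
Both eigenvalues are positive, so H is positive definite: a local minimum.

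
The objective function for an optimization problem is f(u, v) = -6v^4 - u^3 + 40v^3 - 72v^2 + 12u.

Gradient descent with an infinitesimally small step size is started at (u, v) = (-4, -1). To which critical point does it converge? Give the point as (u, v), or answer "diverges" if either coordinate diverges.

diverges

f is separable, so gradient descent decouples: u follows -∂f/∂u, v follows -∂f/∂v.
∂f/∂u = -3(u - 2)(u + 2); at u=-4 this is -36, so u increases.
∂f/∂v = -24v(v - 3)(v - 2); at v=-1 this is 288, so v decreases.
The v-coordinate has no critical point in that direction and runs off to infinity.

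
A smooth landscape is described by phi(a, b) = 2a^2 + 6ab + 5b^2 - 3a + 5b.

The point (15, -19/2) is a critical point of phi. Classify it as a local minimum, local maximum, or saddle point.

The Hessian of phi is constant: H = [[4, 6], [6, 10]].
det(H) = 4·10 − 6² = 4.
det(H) > 0 and tr(H) = 14 > 0, so H is positive definite and the point is a local minimum.

local minimum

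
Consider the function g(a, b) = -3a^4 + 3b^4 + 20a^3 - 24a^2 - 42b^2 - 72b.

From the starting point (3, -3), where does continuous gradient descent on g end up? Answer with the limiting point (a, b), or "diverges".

g is separable, so gradient descent decouples: a follows -∂g/∂a, b follows -∂g/∂b.
∂g/∂a = -12a(a - 4)(a - 1); at a=3 this is 72, so a decreases.
∂g/∂b = 12(b - 3)(b + 1)(b + 2); at b=-3 this is -144, so b increases.
a converges to its nearest critical value 1 (a local min of the a-part); b converges to -2. The iterate converges to (1, -2).

(1, -2)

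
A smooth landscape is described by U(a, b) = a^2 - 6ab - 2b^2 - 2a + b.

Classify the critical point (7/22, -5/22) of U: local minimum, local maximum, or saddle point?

The Hessian of U is constant: H = [[2, -6], [-6, -4]].
det(H) = 2·(-4) − (-6)² = -44.
Since det(H) < 0, H is indefinite and the critical point is a saddle point.

saddle point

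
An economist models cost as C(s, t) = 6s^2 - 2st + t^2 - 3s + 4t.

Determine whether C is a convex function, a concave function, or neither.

C is quadratic, so its Hessian is the constant matrix H = [[12, -2], [-2, 2]].
det(H) = 20, tr(H) = 14.
det(H) > 0 and tr(H) > 0, so H is positive definite everywhere: convex.

convex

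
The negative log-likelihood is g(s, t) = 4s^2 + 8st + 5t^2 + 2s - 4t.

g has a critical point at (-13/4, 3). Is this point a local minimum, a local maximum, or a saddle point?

The Hessian of g is constant: H = [[8, 8], [8, 10]].
det(H) = 8·10 − 8² = 16.
det(H) > 0 and tr(H) = 18 > 0, so H is positive definite and the point is a local minimum.

local minimum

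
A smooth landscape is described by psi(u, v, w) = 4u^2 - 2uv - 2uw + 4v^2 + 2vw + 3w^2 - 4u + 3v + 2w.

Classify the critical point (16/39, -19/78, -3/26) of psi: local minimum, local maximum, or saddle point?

local minimum

The Hessian is constant: H = [[8, -2, -2], [-2, 8, 2], [-2, 2, 6]].
Leading principal minors: Δ₁ = 8, Δ₂ = 60, Δ₃ = 312.
All leading minors are positive, so H is positive definite: a local minimum.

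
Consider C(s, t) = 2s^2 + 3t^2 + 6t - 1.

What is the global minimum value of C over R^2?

C(s,t) separates as P(s) + Q(t) − 1, so its minimum is min P + min Q − 1.
P'(s) = 4s vanishes at s ∈ {0}; Q'(t) = 6(t + 1) vanishes at t ∈ {-1}.
Local minima of P (where P''>0): P(0)=0. Local minima of Q: Q(-1)=-3.
So the global minimum of C is P(0) + Q(-1) − 1 = 0 − 3 − 1 = -4, attained at (0, -1).

-4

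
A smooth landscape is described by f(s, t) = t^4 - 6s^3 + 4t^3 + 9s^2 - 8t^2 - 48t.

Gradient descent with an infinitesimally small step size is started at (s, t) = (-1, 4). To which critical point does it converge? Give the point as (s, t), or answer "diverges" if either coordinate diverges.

(0, 2)

f is separable, so gradient descent decouples: s follows -∂f/∂s, t follows -∂f/∂t.
∂f/∂s = -18s(s - 1); at s=-1 this is -36, so s increases.
∂f/∂t = 4(t - 2)(t + 2)(t + 3); at t=4 this is 336, so t decreases.
s converges to its nearest critical value 0 (a local min of the s-part); t converges to 2. The iterate converges to (0, 2).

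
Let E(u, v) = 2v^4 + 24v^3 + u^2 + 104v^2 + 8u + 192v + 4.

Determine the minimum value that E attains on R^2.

E(u,v) separates as P(u) + Q(v) + 4, so its minimum is min P + min Q + 4.
P'(u) = 2u + 8 vanishes at u ∈ {-4}; Q'(v) = 8(v + 2)(v + 3)(v + 4) vanishes at v ∈ {-4, -3, -2}.
Local minima of P (where P''>0): P(-4)=-16. Local minima of Q: Q(-4)=-128, Q(-2)=-128.
So the global minimum of E is P(-4) + Q(-4) + 4 = -16 − 128 + 4 = -140, attained at (-4, -4).

-140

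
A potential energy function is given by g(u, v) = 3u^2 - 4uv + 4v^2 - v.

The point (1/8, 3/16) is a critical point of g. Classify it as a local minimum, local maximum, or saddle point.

The Hessian of g is constant: H = [[6, -4], [-4, 8]].
det(H) = 6·8 − (-4)² = 32.
det(H) > 0 and tr(H) = 14 > 0, so H is positive definite and the point is a local minimum.

local minimum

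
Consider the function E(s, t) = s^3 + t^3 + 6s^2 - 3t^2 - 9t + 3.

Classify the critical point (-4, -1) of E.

local maximum

The mixed partial ∂²E/∂s∂t is 0, so the Hessian at any point is diag(E_ss, E_tt) = diag(6(s + 2), 6(t - 1)).
At (-4, -1): H = diag(-12, -12).
Both eigenvalues are negative, so H is negative definite: a local maximum.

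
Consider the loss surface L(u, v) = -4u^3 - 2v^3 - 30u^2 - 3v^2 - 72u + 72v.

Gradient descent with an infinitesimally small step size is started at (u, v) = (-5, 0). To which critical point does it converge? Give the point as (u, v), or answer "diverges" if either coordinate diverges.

L is separable, so gradient descent decouples: u follows -∂L/∂u, v follows -∂L/∂v.
∂L/∂u = -12(u + 2)(u + 3); at u=-5 this is -72, so u increases.
∂L/∂v = -6(v - 3)(v + 4); at v=0 this is 72, so v decreases.
u converges to its nearest critical value -3 (a local min of the u-part); v converges to -4. The iterate converges to (-3, -4).

(-3, -4)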